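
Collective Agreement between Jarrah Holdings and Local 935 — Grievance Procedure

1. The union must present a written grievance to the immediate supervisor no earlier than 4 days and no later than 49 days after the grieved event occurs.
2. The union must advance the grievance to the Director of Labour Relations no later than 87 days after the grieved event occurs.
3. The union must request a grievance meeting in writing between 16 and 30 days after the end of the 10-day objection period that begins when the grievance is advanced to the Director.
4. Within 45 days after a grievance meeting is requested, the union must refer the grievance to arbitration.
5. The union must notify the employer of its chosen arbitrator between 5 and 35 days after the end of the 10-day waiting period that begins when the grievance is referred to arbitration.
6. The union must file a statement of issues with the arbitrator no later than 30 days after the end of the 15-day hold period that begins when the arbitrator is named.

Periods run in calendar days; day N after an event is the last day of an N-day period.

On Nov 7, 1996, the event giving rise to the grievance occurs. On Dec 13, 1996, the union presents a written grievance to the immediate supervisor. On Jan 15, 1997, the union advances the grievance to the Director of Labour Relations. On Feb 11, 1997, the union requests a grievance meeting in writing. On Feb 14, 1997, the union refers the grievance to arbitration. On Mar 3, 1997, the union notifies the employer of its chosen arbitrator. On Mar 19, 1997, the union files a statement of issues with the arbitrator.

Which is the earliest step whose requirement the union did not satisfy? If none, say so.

Step 1 — 4 and 49 days from Nov 7, 1996 (when the grieved event occurs) are Nov 11, 1996 and Dec 26, 1996 respectively; done Dec 13, 1996 — within the window.
Step 2 — counting 87 days from Nov 7, 1996 (when the grieved event occurs) gives a deadline of Feb 2, 1997; done Jan 15, 1997 — timely.
Step 3 — 16 and 30 days from Jan 25, 1997 (end of the 10-day objection period, which began when the grievance is advanced to the Director on Jan 15, 1997) are Feb 10, 1997 and Feb 24, 1997 respectively; Feb 11, 1997 falls inside that range.
Step 4 — counting 45 days from Feb 11, 1997 (when a grievance meeting is requested) gives a deadline of Mar 28, 1997; done Feb 14, 1997 — timely.
Step 5 — 5 and 35 days from Feb 24, 1997 (end of the 10-day waiting period, which began when the grievance is referred to arbitration on Feb 14, 1997) are Mar 1, 1997 and Mar 31, 1997 respectively; done Mar 3, 1997 — within the window.
Step 6 — counting 30 days from Mar 18, 1997 (end of the 15-day hold period, which began when the arbitrator is named on Mar 3, 1997) gives a deadline of Apr 17, 1997; Mar 19, 1997 is within that limit.

None — every step was satisfied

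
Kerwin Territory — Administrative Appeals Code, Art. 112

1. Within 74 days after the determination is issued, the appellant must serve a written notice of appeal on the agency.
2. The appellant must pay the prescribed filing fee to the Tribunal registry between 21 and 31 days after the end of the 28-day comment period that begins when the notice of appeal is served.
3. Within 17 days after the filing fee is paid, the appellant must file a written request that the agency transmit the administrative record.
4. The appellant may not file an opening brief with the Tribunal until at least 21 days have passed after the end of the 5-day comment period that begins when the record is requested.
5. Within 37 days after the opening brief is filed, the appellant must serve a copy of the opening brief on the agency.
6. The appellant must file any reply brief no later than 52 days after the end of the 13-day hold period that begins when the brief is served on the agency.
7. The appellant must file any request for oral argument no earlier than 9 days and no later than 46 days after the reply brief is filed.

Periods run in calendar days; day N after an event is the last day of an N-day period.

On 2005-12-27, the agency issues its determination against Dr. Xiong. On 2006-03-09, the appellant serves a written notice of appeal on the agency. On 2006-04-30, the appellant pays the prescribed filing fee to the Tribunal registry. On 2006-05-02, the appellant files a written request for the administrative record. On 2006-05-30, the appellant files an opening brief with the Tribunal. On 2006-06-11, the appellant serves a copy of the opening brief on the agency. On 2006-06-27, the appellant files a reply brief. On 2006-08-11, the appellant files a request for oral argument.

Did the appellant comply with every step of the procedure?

Yes

(1) due by 2005-12-27 + 74 days = 2006-03-11; completed 2006-03-09, before the deadline.
(2) the permitted window runs from 2006-04-06 + 21 = 2006-04-27 to 2006-04-06 + 31 = 2006-05-07; 2006-04-30 falls inside that range.
(3) due by 2006-04-30 + 17 days = 2006-05-17; 2006-05-02 is within that limit.
(4) permitted from 2006-05-07 + 21 days = 2006-05-28 onward; done 2006-05-30, after the minimum wait.
(5) due by 2006-05-30 + 37 days = 2006-07-06; done 2006-06-11 — timely.
(6) due by 2006-06-24 + 52 days = 2006-08-15; 2006-06-27 is within that limit.
(7) the permitted window runs from 2006-06-27 + 9 = 2006-07-06 to 2006-06-27 + 46 = 2006-08-12; done 2006-08-11, which is between those dates.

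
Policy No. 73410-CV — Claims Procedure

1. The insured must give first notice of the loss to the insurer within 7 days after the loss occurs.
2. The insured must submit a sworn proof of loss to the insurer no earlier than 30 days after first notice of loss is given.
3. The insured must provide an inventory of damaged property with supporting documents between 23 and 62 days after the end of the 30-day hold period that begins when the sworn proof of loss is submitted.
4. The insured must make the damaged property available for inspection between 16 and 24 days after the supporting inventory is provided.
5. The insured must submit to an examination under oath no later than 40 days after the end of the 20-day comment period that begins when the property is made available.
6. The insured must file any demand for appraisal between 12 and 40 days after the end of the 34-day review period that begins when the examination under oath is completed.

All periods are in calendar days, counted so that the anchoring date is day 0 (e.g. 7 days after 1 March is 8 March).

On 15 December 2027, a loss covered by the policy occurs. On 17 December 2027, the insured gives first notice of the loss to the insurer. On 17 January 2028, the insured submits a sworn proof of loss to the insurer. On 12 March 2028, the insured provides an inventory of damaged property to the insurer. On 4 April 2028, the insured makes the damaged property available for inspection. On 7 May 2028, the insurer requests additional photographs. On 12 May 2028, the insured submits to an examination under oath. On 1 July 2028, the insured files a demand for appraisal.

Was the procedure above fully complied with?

Yes

Step 1: 7 days after 15 December 2027 (when the loss occurs) is 22 December 2027; done 17 December 2027 — timely.
Step 2: the earliest permitted date is 30 days after 17 December 2027 (when first notice of loss is given), i.e. 16 January 2028; done 17 January 2028, after the minimum wait.
Step 3: the window is 23–62 days after 16 February 2028 (end of the 30-day hold period, which began when the sworn proof of loss is submitted on 17 January 2028), so 10 March 2028 through 18 April 2028; done 12 March 2028 — within the window.
Step 4: the window is 16–24 days after 12 March 2028 (when the supporting inventory is provided), so 28 March 2028 through 5 April 2028; 4 April 2028 falls inside that range.
Step 5: 40 days after 24 April 2028 (end of the 20-day comment period, which began when the property is made available on 4 April 2028) is 3 June 2028; completed 12 May 2028, before the deadline.
Step 6: the window is 12–40 days after 15 June 2028 (end of the 34-day review period, which began when the examination under oath is completed on 12 May 2028), so 27 June 2028 through 25 July 2028; 1 July 2028 falls inside that range.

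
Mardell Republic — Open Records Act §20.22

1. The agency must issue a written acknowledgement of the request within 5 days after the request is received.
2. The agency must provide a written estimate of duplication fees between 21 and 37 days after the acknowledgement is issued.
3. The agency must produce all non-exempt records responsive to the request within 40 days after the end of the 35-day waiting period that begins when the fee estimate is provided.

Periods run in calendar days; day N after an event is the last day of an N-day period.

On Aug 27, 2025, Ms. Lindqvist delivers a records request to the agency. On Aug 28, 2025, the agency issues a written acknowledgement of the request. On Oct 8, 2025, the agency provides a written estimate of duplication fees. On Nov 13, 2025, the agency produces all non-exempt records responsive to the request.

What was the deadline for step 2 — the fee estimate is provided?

Step 2 runs from Aug 28, 2025, when the acknowledgement is issued. The window is 21–37 days after Aug 28, 2025; it closes on Oct 4, 2025.

Oct 4, 2025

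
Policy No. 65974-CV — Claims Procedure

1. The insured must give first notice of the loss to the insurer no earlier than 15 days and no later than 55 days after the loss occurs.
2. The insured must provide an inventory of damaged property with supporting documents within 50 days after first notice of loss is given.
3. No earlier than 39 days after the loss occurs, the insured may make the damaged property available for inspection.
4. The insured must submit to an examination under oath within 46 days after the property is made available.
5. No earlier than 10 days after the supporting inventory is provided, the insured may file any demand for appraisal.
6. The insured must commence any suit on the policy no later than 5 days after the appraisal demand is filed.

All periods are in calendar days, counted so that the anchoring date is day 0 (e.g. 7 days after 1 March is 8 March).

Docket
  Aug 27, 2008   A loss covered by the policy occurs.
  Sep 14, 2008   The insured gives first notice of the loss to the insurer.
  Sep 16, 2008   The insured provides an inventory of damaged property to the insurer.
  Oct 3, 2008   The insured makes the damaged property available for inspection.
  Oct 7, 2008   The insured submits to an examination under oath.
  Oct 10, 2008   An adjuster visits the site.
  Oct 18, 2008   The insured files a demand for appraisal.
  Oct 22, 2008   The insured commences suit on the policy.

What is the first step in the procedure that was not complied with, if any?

(1) the permitted window runs from Aug 27, 2008 + 15 = Sep 11, 2008 to Aug 27, 2008 + 55 = Oct 21, 2008; done Sep 14, 2008 — within the window.
(2) due by Sep 14, 2008 + 50 days = Nov 3, 2008; Sep 16, 2008 is within that limit.
(3) permitted from Aug 27, 2008 + 39 days = Oct 5, 2008 onward; Oct 3, 2008 is 2 days before the earliest permitted date.

Step 3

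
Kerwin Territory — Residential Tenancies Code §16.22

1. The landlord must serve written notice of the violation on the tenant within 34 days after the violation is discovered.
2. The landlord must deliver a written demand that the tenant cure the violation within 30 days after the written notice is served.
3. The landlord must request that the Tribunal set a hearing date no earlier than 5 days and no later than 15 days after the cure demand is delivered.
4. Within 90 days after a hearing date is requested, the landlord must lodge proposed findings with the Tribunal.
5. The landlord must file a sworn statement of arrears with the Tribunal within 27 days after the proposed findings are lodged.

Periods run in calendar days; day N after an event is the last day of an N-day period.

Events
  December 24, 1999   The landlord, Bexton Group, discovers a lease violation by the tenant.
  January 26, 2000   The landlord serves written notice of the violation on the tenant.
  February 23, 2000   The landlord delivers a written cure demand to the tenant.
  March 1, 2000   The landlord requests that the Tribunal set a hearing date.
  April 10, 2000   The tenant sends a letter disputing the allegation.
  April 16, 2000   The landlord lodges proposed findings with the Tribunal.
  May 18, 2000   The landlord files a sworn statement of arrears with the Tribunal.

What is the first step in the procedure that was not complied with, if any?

Step 5

Step 1: 34 days after December 24, 1999 (when the violation is discovered) is January 27, 2000; done January 26, 2000 — timely.
Step 2: 30 days after January 26, 2000 (when the written notice is served) is February 25, 2000; February 23, 2000 is within that limit.
Step 3: the window is 5–15 days after February 23, 2000 (when the cure demand is delivered), so February 28, 2000 through March 9, 2000; March 1, 2000 falls inside that range.
Step 4: 90 days after March 1, 2000 (when a hearing date is requested) is May 30, 2000; done April 16, 2000 — timely.
Step 5: 27 days after April 16, 2000 (when the proposed findings are lodged) is May 13, 2000; done May 18, 2000 — 5 days late.
That is the first point of non-compliance.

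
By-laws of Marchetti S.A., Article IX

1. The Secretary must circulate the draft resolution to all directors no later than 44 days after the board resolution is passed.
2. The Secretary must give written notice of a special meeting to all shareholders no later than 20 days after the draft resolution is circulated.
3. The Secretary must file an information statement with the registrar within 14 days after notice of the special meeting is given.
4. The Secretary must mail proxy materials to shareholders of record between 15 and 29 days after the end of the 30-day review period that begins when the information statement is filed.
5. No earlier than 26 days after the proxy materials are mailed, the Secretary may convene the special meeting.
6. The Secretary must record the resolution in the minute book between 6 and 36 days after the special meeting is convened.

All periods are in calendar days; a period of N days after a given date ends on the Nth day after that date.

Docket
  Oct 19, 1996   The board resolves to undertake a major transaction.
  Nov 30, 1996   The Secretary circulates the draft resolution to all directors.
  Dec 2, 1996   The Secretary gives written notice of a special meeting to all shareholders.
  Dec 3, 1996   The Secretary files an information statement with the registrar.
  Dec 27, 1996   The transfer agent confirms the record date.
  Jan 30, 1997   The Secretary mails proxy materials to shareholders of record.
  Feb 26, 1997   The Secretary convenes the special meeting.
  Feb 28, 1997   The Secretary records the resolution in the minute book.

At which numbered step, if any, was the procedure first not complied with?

Step 6

Step 1 — counting 44 days from Oct 19, 1996 (when the board resolution is passed) gives a deadline of Dec 2, 1996; Nov 30, 1996 is within that limit.
Step 2 — counting 20 days from Nov 30, 1996 (when the draft resolution is circulated) gives a deadline of Dec 20, 1996; Dec 2, 1996 is within that limit.
Step 3 — counting 14 days from Dec 2, 1996 (when notice of the special meeting is given) gives a deadline of Dec 16, 1996; done Dec 3, 1996 — timely.
Step 4 — 15 and 29 days from Jan 2, 1997 (end of the 30-day review period, which began when the information statement is filed on Dec 3, 1996) are Jan 17, 1997 and Jan 31, 1997 respectively; done Jan 30, 1997, which is between those dates.
Step 5 — must wait 26 days from Jan 30, 1997 (when the proxy materials are mailed), so not before Feb 25, 1997; done Feb 26, 1997, after the minimum wait.
Step 6 — 6 and 36 days from Feb 26, 1997 (when the special meeting is convened) are Mar 4, 1997 and Apr 3, 1997 respectively; done Feb 28, 1997 — 4 days before the window opened.
No need to go further; step 6 was not satisfied.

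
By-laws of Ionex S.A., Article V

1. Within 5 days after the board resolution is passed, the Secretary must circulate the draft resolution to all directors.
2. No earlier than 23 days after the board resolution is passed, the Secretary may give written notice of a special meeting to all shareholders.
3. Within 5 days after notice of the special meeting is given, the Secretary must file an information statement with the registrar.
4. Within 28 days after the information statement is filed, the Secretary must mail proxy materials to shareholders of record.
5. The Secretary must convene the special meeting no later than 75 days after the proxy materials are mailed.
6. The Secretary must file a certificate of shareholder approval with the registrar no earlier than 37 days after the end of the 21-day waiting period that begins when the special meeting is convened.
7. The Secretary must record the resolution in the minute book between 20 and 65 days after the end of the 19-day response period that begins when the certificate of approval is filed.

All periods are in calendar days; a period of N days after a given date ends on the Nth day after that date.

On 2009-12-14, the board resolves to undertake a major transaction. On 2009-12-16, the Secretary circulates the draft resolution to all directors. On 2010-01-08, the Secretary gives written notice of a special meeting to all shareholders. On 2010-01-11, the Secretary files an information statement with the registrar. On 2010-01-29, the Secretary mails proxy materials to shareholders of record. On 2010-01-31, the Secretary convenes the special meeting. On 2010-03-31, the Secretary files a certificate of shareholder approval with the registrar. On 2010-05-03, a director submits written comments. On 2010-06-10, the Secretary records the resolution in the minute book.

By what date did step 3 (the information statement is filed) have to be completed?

2010-01-13

Step 3 runs from 2010-01-08, when notice of the special meeting is given. 5 days after 2010-01-08 is 2010-01-13.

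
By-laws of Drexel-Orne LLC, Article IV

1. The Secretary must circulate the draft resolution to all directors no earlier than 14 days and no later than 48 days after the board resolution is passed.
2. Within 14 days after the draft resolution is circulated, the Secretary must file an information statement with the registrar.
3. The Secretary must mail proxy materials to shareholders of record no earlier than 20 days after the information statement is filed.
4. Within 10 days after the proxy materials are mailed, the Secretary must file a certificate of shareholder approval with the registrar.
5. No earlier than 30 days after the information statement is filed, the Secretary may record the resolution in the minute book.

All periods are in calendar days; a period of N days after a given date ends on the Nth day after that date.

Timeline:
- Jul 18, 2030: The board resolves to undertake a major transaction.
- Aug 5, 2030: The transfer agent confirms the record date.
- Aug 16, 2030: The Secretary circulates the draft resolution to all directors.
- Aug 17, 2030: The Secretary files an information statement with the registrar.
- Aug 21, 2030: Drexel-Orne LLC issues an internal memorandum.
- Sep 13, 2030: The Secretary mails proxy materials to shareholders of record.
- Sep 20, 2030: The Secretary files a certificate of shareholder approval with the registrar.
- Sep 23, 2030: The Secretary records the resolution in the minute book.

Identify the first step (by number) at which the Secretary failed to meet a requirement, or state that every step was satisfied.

Step 1: the window is 14–48 days after Jul 18, 2030 (when the board resolution is passed), so Aug 1, 2030 through Sep 4, 2030; Aug 16, 2030 falls inside that range.
Step 2: 14 days after Aug 16, 2030 (when the draft resolution is circulated) is Aug 30, 2030; done Aug 17, 2030 — timely.
Step 3: the earliest permitted date is 20 days after Aug 17, 2030 (when the information statement is filed), i.e. Sep 6, 2030; done Sep 13, 2030, after the minimum wait.
Step 4: 10 days after Sep 13, 2030 (when the proxy materials are mailed) is Sep 23, 2030; Sep 20, 2030 is within that limit.
Step 5: the earliest permitted date is 30 days after Aug 17, 2030 (when the information statement is filed), i.e. Sep 16, 2030; done Sep 23, 2030, after the minimum wait.

None — every step was satisfied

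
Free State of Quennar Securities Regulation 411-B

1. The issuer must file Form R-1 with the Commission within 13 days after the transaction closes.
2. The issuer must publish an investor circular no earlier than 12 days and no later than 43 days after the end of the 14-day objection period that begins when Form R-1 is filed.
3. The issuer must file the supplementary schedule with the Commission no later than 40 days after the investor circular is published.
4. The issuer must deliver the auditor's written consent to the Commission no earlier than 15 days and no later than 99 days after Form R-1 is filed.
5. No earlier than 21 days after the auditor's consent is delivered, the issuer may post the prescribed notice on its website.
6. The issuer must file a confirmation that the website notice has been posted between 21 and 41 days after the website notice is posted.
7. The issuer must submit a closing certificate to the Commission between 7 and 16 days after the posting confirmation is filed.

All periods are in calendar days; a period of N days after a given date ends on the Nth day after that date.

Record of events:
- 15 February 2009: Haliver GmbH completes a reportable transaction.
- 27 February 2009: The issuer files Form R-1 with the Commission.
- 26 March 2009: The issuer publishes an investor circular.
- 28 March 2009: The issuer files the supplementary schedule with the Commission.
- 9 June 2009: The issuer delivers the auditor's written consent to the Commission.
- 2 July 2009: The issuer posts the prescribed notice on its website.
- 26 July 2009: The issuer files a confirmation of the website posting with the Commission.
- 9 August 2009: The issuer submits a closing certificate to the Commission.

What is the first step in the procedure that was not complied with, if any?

(1) due by 15 February 2009 + 13 days = 28 February 2009; done 27 February 2009 — timely.
(2) the permitted window runs from 13 March 2009 + 12 = 25 March 2009 to 13 March 2009 + 43 = 25 April 2009; done 26 March 2009, which is between those dates.
(3) due by 26 March 2009 + 40 days = 5 May 2009; done 28 March 2009 — timely.
(4) the permitted window runs from 27 February 2009 + 15 = 14 March 2009 to 27 February 2009 + 99 = 6 June 2009; 9 June 2009 is 3 days past the end of the window.
Later steps need not be reached.

Step 4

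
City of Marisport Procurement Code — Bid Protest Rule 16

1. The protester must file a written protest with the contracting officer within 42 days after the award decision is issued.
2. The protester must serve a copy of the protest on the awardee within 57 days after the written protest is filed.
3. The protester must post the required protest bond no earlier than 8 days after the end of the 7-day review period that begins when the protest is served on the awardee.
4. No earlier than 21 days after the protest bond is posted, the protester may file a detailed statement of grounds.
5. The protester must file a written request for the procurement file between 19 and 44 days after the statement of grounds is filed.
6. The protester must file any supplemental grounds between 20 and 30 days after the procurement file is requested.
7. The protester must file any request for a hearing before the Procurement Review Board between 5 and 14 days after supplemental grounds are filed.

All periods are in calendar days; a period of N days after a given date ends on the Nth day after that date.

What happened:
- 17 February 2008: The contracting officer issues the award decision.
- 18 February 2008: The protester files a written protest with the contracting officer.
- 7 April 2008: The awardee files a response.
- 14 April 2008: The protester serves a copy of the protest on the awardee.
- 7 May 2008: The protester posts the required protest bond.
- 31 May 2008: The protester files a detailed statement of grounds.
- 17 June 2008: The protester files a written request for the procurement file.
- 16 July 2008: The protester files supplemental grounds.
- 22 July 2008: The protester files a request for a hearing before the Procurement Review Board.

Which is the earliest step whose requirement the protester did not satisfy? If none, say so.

Step 5

(1) due by 17 February 2008 + 42 days = 30 March 2008; completed 18 February 2008, before the deadline.
(2) due by 18 February 2008 + 57 days = 15 April 2008; completed 14 April 2008, before the deadline.
(3) permitted from 21 April 2008 + 8 days = 29 April 2008 onward; 7 May 2008 is on or after that date.
(4) permitted from 7 May 2008 + 21 days = 28 May 2008 onward; done 31 May 2008, after the minimum wait.
(5) the permitted window runs from 31 May 2008 + 19 = 19 June 2008 to 31 May 2008 + 44 = 14 July 2008; 17 June 2008 is 2 days too early.
No need to go further; step 5 was not satisfied.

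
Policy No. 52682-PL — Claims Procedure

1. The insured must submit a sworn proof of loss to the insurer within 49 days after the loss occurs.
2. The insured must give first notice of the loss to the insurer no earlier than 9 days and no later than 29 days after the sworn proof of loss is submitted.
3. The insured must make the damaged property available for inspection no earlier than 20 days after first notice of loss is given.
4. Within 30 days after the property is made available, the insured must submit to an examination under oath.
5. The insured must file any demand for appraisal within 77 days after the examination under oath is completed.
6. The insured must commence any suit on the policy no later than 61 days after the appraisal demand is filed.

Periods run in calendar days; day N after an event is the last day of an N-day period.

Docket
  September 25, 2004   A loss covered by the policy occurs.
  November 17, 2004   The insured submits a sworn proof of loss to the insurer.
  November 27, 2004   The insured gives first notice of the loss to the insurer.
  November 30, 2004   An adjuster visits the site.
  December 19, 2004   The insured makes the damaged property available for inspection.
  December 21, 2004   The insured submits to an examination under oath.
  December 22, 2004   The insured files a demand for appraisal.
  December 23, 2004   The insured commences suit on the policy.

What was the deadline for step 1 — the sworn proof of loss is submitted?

Step 1 runs from September 25, 2004, when the loss occurs. 49 days after September 25, 2004 is November 13, 2004.

November 13, 2004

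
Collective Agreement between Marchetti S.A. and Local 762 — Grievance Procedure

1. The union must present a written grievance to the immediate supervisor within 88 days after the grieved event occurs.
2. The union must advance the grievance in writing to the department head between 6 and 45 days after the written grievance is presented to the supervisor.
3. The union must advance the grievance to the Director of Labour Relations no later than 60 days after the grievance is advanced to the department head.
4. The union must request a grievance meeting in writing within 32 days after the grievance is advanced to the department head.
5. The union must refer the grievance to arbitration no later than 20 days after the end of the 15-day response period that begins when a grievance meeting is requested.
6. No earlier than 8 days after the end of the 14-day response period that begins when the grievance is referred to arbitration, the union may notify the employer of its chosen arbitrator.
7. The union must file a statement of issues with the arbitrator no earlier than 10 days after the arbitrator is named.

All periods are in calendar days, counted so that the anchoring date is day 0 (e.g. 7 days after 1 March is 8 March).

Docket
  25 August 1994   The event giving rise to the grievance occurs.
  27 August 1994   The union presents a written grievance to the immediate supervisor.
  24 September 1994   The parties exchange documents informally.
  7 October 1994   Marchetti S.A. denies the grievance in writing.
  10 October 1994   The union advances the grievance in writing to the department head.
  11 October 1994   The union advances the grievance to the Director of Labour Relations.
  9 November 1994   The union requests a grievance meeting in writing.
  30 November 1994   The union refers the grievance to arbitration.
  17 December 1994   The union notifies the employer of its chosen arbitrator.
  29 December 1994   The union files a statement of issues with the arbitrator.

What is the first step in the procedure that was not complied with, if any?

Step 6

Step 1 — counting 88 days from 25 August 1994 (when the grieved event occurs) gives a deadline of 21 November 1994; completed 27 August 1994, before the deadline.
Step 2 — 6 and 45 days from 27 August 1994 (when the written grievance is presented to the supervisor) are 2 September 1994 and 11 October 1994 respectively; 10 October 1994 falls inside that range.
Step 3 — counting 60 days from 10 October 1994 (when the grievance is advanced to the department head) gives a deadline of 9 December 1994; completed 11 October 1994, before the deadline.
Step 4 — counting 32 days from 10 October 1994 (when the grievance is advanced to the department head) gives a deadline of 11 November 1994; 9 November 1994 is within that limit.
Step 5 — counting 20 days from 24 November 1994 (end of the 15-day response period, which began when a grievance meeting is requested on 9 November 1994) gives a deadline of 14 December 1994; done 30 November 1994 — timely.
Step 6 — must wait 8 days from 14 December 1994 (end of the 14-day response period, which began when the grievance is referred to arbitration on 30 November 1994), so not before 22 December 1994; 17 December 1994 is 5 days before the earliest permitted date.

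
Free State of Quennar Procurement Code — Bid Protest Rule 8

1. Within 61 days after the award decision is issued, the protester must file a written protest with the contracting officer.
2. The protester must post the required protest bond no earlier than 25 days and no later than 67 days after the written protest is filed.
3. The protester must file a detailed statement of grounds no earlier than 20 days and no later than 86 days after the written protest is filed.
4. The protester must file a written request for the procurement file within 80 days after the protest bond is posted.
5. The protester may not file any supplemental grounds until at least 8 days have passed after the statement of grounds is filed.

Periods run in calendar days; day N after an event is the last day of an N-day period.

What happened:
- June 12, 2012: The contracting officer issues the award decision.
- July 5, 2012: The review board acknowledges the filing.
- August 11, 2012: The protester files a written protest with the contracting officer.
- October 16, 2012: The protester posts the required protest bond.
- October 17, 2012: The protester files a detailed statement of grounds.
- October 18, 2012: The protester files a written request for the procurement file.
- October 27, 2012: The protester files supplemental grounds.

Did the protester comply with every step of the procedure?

Step 1 — counting 61 days from June 12, 2012 (when the award decision is issued) gives a deadline of August 12, 2012; done August 11, 2012 — timely.
Step 2 — 25 and 67 days from August 11, 2012 (when the written protest is filed) are September 5, 2012 and October 17, 2012 respectively; done October 16, 2012 — within the window.
Step 3 — 20 and 86 days from August 11, 2012 (when the written protest is filed) are August 31, 2012 and November 5, 2012 respectively; done October 17, 2012, which is between those dates.
Step 4 — counting 80 days from October 16, 2012 (when the protest bond is posted) gives a deadline of January 4, 2013; October 18, 2012 is within that limit.
Step 5 — must wait 8 days from October 17, 2012 (when the statement of grounds is filed), so not before October 25, 2012; October 27, 2012 is on or after that date.

Yes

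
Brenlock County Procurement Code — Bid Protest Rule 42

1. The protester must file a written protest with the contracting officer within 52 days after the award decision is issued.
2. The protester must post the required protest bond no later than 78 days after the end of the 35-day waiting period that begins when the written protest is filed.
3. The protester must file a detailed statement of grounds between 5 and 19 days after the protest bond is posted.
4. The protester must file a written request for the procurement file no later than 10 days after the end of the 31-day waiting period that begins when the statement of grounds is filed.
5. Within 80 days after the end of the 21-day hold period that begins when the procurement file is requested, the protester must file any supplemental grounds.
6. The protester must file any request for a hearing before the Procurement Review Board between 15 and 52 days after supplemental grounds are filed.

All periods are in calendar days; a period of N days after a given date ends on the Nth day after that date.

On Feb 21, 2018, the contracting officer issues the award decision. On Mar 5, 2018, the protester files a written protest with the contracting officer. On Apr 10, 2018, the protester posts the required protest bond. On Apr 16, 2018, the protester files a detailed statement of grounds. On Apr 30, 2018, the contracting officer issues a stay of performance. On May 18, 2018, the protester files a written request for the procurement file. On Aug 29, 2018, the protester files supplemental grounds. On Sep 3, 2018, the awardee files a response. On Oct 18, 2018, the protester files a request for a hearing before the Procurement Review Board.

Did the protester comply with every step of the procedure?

No

Step 1 — counting 52 days from Feb 21, 2018 (when the award decision is issued) gives a deadline of Apr 14, 2018; Mar 5, 2018 is within that limit.
Step 2 — counting 78 days from Apr 9, 2018 (end of the 35-day waiting period, which began when the written protest is filed on Mar 5, 2018) gives a deadline of Jun 26, 2018; done Apr 10, 2018 — timely.
Step 3 — 5 and 19 days from Apr 10, 2018 (when the protest bond is posted) are Apr 15, 2018 and Apr 29, 2018 respectively; Apr 16, 2018 falls inside that range.
Step 4 — counting 10 days from May 17, 2018 (end of the 31-day waiting period, which began when the statement of grounds is filed on Apr 16, 2018) gives a deadline of May 27, 2018; May 18, 2018 is within that limit.
Step 5 — counting 80 days from Jun 8, 2018 (end of the 21-day hold period, which began when the procurement file is requested on May 18, 2018) gives a deadline of Aug 27, 2018; not done until Aug 29, 2018, 2 days after the deadline.
The analysis stops there.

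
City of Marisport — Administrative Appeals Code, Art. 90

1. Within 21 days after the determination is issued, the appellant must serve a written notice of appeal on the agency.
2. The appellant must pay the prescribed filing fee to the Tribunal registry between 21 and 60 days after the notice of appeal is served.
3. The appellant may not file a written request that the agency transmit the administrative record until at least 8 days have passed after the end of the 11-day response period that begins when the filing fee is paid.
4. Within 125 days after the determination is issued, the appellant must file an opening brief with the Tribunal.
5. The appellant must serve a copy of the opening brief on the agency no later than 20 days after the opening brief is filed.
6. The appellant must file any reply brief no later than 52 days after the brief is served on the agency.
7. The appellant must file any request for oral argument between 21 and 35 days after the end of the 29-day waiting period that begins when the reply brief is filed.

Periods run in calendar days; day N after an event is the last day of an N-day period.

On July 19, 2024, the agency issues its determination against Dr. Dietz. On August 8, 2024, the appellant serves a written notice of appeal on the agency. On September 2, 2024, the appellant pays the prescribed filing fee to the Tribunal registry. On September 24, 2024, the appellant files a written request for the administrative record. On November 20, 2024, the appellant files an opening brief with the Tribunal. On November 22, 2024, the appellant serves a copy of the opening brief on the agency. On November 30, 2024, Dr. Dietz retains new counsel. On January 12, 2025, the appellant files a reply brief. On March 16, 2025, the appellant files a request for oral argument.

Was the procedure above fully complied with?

Step 1 — counting 21 days from July 19, 2024 (when the determination is issued) gives a deadline of August 9, 2024; done August 8, 2024 — timely.
Step 2 — 21 and 60 days from August 8, 2024 (when the notice of appeal is served) are August 29, 2024 and October 7, 2024 respectively; done September 2, 2024 — within the window.
Step 3 — must wait 8 days from September 13, 2024 (end of the 11-day response period, which began when the filing fee is paid on September 2, 2024), so not before September 21, 2024; September 24, 2024 is on or after that date.
Step 4 — counting 125 days from July 19, 2024 (when the determination is issued) gives a deadline of November 21, 2024; November 20, 2024 is within that limit.
Step 5 — counting 20 days from November 20, 2024 (when the opening brief is filed) gives a deadline of December 10, 2024; completed November 22, 2024, before the deadline.
Step 6 — counting 52 days from November 22, 2024 (when the brief is served on the agency) gives a deadline of January 13, 2025; done January 12, 2025 — timely.
Step 7 — 21 and 35 days from February 10, 2025 (end of the 29-day waiting period, which began when the reply brief is filed on January 12, 2025) are March 3, 2025 and March 17, 2025 respectively; March 16, 2025 falls inside that range.

Yes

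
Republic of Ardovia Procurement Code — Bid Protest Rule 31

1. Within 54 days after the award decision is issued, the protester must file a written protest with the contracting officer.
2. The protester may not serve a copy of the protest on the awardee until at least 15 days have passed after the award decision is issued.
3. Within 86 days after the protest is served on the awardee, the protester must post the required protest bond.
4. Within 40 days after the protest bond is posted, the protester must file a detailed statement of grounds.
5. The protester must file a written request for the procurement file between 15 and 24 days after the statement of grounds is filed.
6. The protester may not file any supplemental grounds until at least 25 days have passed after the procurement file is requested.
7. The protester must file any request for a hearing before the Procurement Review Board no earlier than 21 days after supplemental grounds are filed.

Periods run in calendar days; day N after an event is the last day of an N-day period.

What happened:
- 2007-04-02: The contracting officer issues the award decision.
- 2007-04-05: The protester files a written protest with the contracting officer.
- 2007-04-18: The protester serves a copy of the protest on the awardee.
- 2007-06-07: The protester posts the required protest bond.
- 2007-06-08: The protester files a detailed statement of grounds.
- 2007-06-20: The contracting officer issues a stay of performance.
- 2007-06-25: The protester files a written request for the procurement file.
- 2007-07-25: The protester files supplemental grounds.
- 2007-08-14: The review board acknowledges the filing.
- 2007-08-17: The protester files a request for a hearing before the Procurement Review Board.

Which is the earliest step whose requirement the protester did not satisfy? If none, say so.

None — every step was satisfied

(1) due by 2007-04-02 + 54 days = 2007-05-26; completed 2007-04-05, before the deadline.
(2) permitted from 2007-04-02 + 15 days = 2007-04-17 onward; done 2007-04-18 — permitted.
(3) due by 2007-04-18 + 86 days = 2007-07-13; completed 2007-06-07, before the deadline.
(4) due by 2007-06-07 + 40 days = 2007-07-17; done 2007-06-08 — timely.
(5) the permitted window runs from 2007-06-08 + 15 = 2007-06-23 to 2007-06-08 + 24 = 2007-07-02; done 2007-06-25, which is between those dates.
(6) permitted from 2007-06-25 + 25 days = 2007-07-20 onward; done 2007-07-25 — permitted.
(7) permitted from 2007-07-25 + 21 days = 2007-08-15 onward; 2007-08-17 is on or after that date.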